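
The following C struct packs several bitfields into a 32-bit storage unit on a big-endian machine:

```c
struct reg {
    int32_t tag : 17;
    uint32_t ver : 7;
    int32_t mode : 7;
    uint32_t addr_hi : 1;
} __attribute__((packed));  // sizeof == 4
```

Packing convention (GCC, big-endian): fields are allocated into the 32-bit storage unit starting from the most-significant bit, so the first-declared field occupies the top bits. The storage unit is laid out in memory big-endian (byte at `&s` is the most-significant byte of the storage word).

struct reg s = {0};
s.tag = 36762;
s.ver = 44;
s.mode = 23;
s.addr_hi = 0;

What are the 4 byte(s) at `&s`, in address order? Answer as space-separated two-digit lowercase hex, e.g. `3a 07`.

47 cd 2c 2e

[15+:17] tag=36762 & 0x1ffff = 0x8f9a; word=0x47cd0000
[8+:7] ver=44 & 0x7f = 0x2c; word=0x47cd2c00
[1+:7] mode=23 & 0x7f = 0x17; word=0x47cd2c2e
[0+:1] addr_hi=0 & 0x1 = 0x0; word=0x47cd2c2e
word = 0x47cd2c2e → big-endian bytes:
  [0]=0x47  [1]=0xcd  [2]=0x2c  [3]=0x2e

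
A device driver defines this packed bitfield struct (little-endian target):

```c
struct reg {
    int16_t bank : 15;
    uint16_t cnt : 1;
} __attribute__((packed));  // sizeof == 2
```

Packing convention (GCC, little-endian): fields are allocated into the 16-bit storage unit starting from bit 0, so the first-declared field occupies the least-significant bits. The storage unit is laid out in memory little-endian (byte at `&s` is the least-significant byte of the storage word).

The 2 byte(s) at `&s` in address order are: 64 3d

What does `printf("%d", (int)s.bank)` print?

[0]=0x64 [1]=0x3d (little-endian) → word 0x3d64
bank:15 @ bit 0 → (0x3d64>>0)&0x7fff = 0x3d64  ←
cnt:1 @ bit 15 → (0x3d64>>15)&0x1 = 0x0
bank signed 15b, MSB=0: value = 15716

15716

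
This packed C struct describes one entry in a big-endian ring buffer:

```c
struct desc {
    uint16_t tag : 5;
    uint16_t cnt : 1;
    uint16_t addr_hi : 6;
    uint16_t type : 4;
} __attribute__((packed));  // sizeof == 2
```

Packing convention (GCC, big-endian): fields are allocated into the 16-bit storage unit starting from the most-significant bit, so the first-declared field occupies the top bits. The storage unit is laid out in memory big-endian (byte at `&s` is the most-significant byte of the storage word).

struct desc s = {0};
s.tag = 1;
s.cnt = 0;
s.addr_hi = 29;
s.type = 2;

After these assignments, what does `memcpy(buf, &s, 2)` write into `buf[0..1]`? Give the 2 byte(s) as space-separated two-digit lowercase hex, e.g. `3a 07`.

09 d2

[11+:5] tag=1 & 0x1f = 0x1; word=0x0800
[10+:1] cnt=0 & 0x1 = 0x0; word=0x0800
[4+:6] addr_hi=29 & 0x3f = 0x1d; word=0x09d0
[0+:4] type=2 & 0xf = 0x2; word=0x09d2
word = 0x09d2 → big-endian bytes:
  [0]=0x09  [1]=0xd2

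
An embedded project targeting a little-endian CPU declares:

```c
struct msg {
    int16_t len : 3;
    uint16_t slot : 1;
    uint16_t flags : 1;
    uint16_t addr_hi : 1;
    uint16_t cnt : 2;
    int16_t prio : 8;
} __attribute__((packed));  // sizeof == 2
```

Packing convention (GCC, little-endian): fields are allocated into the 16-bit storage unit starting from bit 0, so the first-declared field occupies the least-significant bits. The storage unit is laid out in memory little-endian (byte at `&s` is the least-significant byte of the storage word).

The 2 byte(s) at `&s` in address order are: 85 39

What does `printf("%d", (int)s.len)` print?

-3

[0]=0x85 [1]=0x39 (little-endian) → word 0x3985
len:3 @ bit 0 → (0x3985>>0)&0x7 = 0x5  ←
slot:1 @ bit 3 → (0x3985>>3)&0x1 = 0x0
flags:1 @ bit 4 → (0x3985>>4)&0x1 = 0x0
addr_hi:1 @ bit 5 → (0x3985>>5)&0x1 = 0x0
cnt:2 @ bit 6 → (0x3985>>6)&0x3 = 0x2
prio:8 @ bit 8 → (0x3985>>8)&0xff = 0x39
len signed 3b, MSB=1: 5 - 8 = -3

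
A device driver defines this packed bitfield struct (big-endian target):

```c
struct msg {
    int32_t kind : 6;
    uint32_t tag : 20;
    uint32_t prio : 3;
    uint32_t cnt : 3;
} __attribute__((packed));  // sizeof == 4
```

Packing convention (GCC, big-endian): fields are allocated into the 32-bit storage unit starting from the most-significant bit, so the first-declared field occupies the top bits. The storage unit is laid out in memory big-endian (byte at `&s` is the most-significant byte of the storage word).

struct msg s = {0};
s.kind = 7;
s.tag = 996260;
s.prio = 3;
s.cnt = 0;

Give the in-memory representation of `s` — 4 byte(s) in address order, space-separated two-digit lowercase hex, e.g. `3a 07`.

1f cc e9 18

kind (6b) val=7 bits=0x7 at bit 26: 0x1c000000
tag (20b) val=996260 bits=0xf33a4 at bit 6: 0x1fcce900
prio (3b) val=3 bits=0x3 at bit 3: 0x1fcce918
cnt (3b) val=0 bits=0x0 at bit 0: 0x1fcce918
word = 0x1fcce918 → big-endian bytes:
  [0]=0x1f  [1]=0xcc  [2]=0xe9  [3]=0x18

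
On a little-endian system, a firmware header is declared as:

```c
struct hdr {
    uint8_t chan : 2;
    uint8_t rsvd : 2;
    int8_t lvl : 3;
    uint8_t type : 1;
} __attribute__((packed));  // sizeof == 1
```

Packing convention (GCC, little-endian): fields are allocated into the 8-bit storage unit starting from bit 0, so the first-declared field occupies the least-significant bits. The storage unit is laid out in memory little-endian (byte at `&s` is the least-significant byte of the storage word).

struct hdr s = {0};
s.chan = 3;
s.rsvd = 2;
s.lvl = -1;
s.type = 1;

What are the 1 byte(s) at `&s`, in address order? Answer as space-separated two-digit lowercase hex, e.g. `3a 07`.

chan:2 = 3 → 0x3 << 0 → word 0x03
rsvd:2 = 2 → 0x2 << 2 → word 0x0b
lvl:3 = -1 → 0x7 << 4 → word 0x7b
type:1 = 1 → 0x1 << 7 → word 0xfb
word = 0xfb → little-endian bytes:
  [0]=0xfb

fb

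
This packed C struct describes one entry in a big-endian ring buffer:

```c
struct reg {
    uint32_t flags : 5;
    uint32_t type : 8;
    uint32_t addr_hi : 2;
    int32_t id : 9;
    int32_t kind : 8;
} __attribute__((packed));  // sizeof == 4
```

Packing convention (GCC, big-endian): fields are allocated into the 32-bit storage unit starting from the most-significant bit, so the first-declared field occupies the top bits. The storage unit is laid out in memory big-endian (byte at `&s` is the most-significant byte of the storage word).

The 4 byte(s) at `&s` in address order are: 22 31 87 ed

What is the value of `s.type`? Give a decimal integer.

70

[0]=0x22 [1]=0x31 [2]=0x87 [3]=0xed (big-endian) → word 0x223187ed
flags:5 @ bit 27 → (0x223187ed>>27)&0x1f = 0x4
type:8 @ bit 19 → (0x223187ed>>19)&0xff = 0x46  ←
addr_hi:2 @ bit 17 → (0x223187ed>>17)&0x3 = 0x0
id:9 @ bit 8 → (0x223187ed>>8)&0x1ff = 0x187
kind:8 @ bit 0 → (0x223187ed>>0)&0xff = 0xed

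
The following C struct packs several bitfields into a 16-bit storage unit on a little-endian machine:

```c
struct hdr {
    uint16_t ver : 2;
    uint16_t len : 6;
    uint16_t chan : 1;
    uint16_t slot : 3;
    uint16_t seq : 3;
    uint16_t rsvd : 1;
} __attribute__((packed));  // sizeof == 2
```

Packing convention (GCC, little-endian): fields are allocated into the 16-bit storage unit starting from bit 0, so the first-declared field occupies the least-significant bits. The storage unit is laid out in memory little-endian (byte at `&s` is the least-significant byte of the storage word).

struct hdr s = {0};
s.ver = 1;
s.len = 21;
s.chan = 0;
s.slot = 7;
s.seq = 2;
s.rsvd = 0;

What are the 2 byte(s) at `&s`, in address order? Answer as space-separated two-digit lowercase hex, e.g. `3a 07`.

ver (2b) val=1 bits=0x1 at bit 0: 0x0001
len (6b) val=21 bits=0x15 at bit 2: 0x0055
chan (1b) val=0 bits=0x0 at bit 8: 0x0055
slot (3b) val=7 bits=0x7 at bit 9: 0x0e55
seq (3b) val=2 bits=0x2 at bit 12: 0x2e55
rsvd (1b) val=0 bits=0x0 at bit 15: 0x2e55
word = 0x2e55 → little-endian bytes:
  [0]=0x55  [1]=0x2e

55 2e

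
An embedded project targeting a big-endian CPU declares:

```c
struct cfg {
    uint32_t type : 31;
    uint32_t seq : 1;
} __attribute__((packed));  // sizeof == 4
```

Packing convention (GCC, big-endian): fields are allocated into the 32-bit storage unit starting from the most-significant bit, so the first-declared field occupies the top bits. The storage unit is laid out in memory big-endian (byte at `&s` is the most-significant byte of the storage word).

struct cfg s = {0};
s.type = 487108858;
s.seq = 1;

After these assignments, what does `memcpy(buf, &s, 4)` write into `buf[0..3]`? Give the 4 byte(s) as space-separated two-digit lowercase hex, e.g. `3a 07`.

3a 11 61 f5

type (31b) val=487108858 bits=0x1d08b0fa at bit 1: 0x3a1161f4
seq (1b) val=1 bits=0x1 at bit 0: 0x3a1161f5
word = 0x3a1161f5 → big-endian bytes:
  [0]=0x3a  [1]=0x11  [2]=0x61  [3]=0xf5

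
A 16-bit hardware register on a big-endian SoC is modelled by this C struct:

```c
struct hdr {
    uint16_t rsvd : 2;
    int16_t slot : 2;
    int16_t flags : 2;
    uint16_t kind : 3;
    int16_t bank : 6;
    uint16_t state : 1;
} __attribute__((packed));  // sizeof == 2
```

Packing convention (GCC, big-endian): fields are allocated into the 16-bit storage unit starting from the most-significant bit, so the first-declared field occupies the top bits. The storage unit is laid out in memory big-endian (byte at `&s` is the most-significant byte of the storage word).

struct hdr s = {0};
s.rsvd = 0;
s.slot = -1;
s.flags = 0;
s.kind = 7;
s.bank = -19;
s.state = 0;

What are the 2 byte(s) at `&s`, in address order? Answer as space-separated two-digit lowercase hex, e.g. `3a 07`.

33 da

rsvd (2b) val=0 bits=0x0 at bit 14: 0x0000
slot (2b) val=-1 bits=0x3 at bit 12: 0x3000
flags (2b) val=0 bits=0x0 at bit 10: 0x3000
kind (3b) val=7 bits=0x7 at bit 7: 0x3380
bank (6b) val=-19 bits=0x2d at bit 1: 0x33da
state (1b) val=0 bits=0x0 at bit 0: 0x33da
word = 0x33da → big-endian bytes:
  [0]=0x33  [1]=0xda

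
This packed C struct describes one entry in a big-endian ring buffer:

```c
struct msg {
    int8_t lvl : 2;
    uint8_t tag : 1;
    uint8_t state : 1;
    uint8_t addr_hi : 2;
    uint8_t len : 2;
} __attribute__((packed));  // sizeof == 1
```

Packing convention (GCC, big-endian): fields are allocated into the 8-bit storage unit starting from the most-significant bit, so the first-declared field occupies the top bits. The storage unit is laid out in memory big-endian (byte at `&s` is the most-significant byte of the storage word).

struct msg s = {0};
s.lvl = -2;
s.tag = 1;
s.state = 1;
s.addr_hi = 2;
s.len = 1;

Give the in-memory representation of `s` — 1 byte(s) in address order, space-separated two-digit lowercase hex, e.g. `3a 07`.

b9

lvl:2 = -2 → 0x2 << 6 → word 0x80
tag:1 = 1 → 0x1 << 5 → word 0xa0
state:1 = 1 → 0x1 << 4 → word 0xb0
addr_hi:2 = 2 → 0x2 << 2 → word 0xb8
len:2 = 1 → 0x1 << 0 → word 0xb9
word = 0xb9 → big-endian bytes:
  [0]=0xb9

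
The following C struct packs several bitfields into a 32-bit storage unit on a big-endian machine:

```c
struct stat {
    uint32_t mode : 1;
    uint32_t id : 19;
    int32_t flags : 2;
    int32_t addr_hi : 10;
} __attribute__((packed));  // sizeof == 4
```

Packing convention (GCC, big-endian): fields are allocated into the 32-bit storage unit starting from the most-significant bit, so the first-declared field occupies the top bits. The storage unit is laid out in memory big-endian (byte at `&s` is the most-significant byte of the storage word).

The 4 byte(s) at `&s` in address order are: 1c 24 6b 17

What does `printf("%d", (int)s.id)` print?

[0]=0x1c [1]=0x24 [2]=0x6b [3]=0x17 (big-endian) → word 0x1c246b17
mode [31+:1] = (word>>31) & 0x1 = 0
id [12+:19] = (word>>12) & 0x7ffff = 115270  ←
flags [10+:2] = (word>>10) & 0x3 = 2
addr_hi [0+:10] = (word>>0) & 0x3ff = 791

115270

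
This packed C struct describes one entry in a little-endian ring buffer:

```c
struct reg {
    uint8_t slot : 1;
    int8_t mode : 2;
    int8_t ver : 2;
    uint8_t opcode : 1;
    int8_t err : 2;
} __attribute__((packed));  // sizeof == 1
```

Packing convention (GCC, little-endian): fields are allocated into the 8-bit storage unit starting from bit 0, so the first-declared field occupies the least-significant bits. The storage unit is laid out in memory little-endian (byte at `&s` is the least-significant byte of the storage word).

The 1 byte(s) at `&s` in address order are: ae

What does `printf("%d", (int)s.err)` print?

[0]=0xae (little-endian) → word 0xae
slot [0+:1] = (word>>0) & 0x1 = 0
mode [1+:2] = (word>>1) & 0x3 = 3
ver [3+:2] = (word>>3) & 0x3 = 1
opcode [5+:1] = (word>>5) & 0x1 = 1
err [6+:2] = (word>>6) & 0x3 = 2  ←
err signed 2b, MSB=1: 2 - 4 = -2

-2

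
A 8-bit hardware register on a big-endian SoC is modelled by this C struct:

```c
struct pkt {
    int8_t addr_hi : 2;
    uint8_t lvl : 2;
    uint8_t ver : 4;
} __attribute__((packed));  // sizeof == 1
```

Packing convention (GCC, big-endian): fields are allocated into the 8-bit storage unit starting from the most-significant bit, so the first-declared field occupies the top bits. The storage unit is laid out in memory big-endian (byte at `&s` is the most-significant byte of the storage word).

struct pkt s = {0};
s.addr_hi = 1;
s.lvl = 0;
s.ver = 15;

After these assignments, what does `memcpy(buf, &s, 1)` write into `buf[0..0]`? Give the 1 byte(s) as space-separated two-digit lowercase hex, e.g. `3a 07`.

addr_hi:2 = 1 → 0x1 << 6 → word 0x40
lvl:2 = 0 → 0x0 << 4 → word 0x40
ver:4 = 15 → 0xf << 0 → word 0x4f
word = 0x4f → big-endian bytes:
  [0]=0x4f

4f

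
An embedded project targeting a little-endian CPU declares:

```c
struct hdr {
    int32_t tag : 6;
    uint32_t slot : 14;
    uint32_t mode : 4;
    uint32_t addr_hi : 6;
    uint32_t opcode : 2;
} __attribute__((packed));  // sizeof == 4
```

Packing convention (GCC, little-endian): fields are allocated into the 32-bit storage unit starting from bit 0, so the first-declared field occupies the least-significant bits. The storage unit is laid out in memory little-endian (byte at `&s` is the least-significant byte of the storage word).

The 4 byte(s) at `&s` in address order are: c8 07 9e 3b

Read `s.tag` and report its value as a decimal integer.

8

[0]=0xc8 [1]=0x07 [2]=0x9e [3]=0x3b (little-endian) → word 0x3b9e07c8
tag [0+:6] = (word>>0) & 0x3f = 8  ←
slot [6+:14] = (word>>6) & 0x3fff = 14367
mode [20+:4] = (word>>20) & 0xf = 9
addr_hi [24+:6] = (word>>24) & 0x3f = 59
opcode [30+:2] = (word>>30) & 0x3 = 0
tag signed 6b, MSB=0: value = 8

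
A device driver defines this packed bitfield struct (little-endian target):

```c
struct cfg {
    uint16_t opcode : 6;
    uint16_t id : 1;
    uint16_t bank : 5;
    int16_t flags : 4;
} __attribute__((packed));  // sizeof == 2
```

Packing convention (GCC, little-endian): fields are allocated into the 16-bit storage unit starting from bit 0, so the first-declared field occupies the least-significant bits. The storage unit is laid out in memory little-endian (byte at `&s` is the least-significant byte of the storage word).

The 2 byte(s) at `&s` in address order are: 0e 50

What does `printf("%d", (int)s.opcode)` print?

[0]=0x0e [1]=0x50 (little-endian) → word 0x500e
opcode:6 @ bit 0 → (0x500e>>0)&0x3f = 0xe  ←
id:1 @ bit 6 → (0x500e>>6)&0x1 = 0x0
bank:5 @ bit 7 → (0x500e>>7)&0x1f = 0x0
flags:4 @ bit 12 → (0x500e>>12)&0xf = 0x5

14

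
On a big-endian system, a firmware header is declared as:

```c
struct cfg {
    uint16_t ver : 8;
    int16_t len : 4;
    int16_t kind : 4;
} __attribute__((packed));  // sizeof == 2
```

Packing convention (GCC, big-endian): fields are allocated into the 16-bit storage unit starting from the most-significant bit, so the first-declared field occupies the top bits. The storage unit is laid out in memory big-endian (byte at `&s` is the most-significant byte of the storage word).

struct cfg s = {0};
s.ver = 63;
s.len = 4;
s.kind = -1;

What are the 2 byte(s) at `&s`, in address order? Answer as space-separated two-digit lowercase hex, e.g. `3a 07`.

ver:8 = 63 → 0x3f << 8 → word 0x3f00
len:4 = 4 → 0x4 << 4 → word 0x3f40
kind:4 = -1 → 0xf << 0 → word 0x3f4f
word = 0x3f4f → big-endian bytes:
  [0]=0x3f  [1]=0x4f

3f 4f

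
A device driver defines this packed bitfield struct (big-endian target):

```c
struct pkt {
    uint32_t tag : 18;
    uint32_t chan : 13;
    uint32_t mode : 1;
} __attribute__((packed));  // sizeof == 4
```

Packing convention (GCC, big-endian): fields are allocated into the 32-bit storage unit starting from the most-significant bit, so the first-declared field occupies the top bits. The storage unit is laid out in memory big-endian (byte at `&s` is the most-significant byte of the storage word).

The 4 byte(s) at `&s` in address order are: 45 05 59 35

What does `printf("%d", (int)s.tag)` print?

[0]=0x45 [1]=0x05 [2]=0x59 [3]=0x35 (big-endian) → word 0x45055935
tag [14+:18] = (word>>14) & 0x3ffff = 70677  ←
chan [1+:13] = (word>>1) & 0x1fff = 3226
mode [0+:1] = (word>>0) & 0x1 = 1

70677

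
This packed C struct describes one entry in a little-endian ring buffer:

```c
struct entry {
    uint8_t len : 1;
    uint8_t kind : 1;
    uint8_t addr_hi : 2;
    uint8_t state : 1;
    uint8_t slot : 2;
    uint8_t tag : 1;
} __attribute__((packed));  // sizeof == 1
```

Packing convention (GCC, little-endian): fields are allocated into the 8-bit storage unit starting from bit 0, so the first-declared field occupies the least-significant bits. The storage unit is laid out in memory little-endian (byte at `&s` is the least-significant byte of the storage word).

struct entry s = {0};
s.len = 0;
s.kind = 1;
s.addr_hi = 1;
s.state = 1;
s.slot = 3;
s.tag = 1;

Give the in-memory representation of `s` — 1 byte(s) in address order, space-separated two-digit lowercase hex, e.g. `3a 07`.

[0+:1] len=0 & 0x1 = 0x0; word=0x00
[1+:1] kind=1 & 0x1 = 0x1; word=0x02
[2+:2] addr_hi=1 & 0x3 = 0x1; word=0x06
[4+:1] state=1 & 0x1 = 0x1; word=0x16
[5+:2] slot=3 & 0x3 = 0x3; word=0x76
[7+:1] tag=1 & 0x1 = 0x1; word=0xf6
word = 0xf6 → little-endian bytes:
  [0]=0xf6

f6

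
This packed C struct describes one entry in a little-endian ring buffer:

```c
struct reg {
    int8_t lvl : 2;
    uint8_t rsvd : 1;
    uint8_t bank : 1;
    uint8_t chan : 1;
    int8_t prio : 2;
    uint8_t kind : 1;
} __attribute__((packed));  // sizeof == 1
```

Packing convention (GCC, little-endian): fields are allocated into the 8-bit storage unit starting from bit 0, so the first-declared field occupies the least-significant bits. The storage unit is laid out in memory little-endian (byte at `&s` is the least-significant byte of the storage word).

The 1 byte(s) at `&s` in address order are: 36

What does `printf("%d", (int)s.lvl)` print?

[0]=0x36 (little-endian) → word 0x36
lvl:2 @ bit 0 → (0x36>>0)&0x3 = 0x2  ←
rsvd:1 @ bit 2 → (0x36>>2)&0x1 = 0x1
bank:1 @ bit 3 → (0x36>>3)&0x1 = 0x0
chan:1 @ bit 4 → (0x36>>4)&0x1 = 0x1
prio:2 @ bit 5 → (0x36>>5)&0x3 = 0x1
kind:1 @ bit 7 → (0x36>>7)&0x1 = 0x0
lvl signed 2b, MSB=1: 2 - 4 = -2

-2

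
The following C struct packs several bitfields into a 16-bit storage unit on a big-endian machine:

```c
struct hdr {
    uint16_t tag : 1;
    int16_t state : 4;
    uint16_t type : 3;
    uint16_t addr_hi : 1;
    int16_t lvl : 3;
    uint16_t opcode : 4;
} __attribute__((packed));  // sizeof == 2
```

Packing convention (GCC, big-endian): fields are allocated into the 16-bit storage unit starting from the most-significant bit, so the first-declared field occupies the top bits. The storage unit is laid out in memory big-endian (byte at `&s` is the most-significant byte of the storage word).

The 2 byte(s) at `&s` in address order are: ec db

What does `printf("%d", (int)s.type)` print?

[0]=0xec [1]=0xdb (big-endian) → word 0xecdb
tag:1 @ bit 15 → (0xecdb>>15)&0x1 = 0x1
state:4 @ bit 11 → (0xecdb>>11)&0xf = 0xd
type:3 @ bit 8 → (0xecdb>>8)&0x7 = 0x4  ←
addr_hi:1 @ bit 7 → (0xecdb>>7)&0x1 = 0x1
lvl:3 @ bit 4 → (0xecdb>>4)&0x7 = 0x5
opcode:4 @ bit 0 → (0xecdb>>0)&0xf = 0xb

4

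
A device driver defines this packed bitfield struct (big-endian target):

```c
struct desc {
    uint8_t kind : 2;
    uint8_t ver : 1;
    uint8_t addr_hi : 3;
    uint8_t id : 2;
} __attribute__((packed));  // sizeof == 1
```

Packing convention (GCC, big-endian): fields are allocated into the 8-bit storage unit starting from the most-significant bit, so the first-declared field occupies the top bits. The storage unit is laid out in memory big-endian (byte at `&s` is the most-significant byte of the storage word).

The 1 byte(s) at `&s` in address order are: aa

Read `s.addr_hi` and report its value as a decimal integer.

2

[0]=0xaa (big-endian) → word 0xaa
kind:2 @ bit 6 → (0xaa>>6)&0x3 = 0x2
ver:1 @ bit 5 → (0xaa>>5)&0x1 = 0x1
addr_hi:3 @ bit 2 → (0xaa>>2)&0x7 = 0x2  ←
id:2 @ bit 0 → (0xaa>>0)&0x3 = 0x2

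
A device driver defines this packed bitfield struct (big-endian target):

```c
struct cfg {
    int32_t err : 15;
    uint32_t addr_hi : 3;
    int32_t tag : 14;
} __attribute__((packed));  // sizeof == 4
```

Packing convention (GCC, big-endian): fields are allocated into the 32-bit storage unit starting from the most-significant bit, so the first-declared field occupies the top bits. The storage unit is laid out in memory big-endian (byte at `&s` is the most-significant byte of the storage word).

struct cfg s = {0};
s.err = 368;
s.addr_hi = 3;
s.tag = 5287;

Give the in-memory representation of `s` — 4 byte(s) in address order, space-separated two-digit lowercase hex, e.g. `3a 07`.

02 e0 d4 a7

err (15b) val=368 bits=0x170 at bit 17: 0x02e00000
addr_hi (3b) val=3 bits=0x3 at bit 14: 0x02e0c000
tag (14b) val=5287 bits=0x14a7 at bit 0: 0x02e0d4a7
word = 0x02e0d4a7 → big-endian bytes:
  [0]=0x02  [1]=0xe0  [2]=0xd4  [3]=0xa7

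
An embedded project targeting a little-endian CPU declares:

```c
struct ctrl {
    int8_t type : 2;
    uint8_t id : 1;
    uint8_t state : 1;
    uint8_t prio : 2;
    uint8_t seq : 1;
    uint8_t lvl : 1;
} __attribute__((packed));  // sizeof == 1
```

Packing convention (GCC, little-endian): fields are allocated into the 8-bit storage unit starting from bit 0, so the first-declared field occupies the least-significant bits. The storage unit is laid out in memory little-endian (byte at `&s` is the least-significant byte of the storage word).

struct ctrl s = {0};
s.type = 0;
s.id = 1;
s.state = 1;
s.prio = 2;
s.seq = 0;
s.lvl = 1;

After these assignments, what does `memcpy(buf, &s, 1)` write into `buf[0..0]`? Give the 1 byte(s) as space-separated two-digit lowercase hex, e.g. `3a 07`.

[0+:2] type=0 & 0x3 = 0x0; word=0x00
[2+:1] id=1 & 0x1 = 0x1; word=0x04
[3+:1] state=1 & 0x1 = 0x1; word=0x0c
[4+:2] prio=2 & 0x3 = 0x2; word=0x2c
[6+:1] seq=0 & 0x1 = 0x0; word=0x2c
[7+:1] lvl=1 & 0x1 = 0x1; word=0xac
word = 0xac → little-endian bytes:
  [0]=0xac

ac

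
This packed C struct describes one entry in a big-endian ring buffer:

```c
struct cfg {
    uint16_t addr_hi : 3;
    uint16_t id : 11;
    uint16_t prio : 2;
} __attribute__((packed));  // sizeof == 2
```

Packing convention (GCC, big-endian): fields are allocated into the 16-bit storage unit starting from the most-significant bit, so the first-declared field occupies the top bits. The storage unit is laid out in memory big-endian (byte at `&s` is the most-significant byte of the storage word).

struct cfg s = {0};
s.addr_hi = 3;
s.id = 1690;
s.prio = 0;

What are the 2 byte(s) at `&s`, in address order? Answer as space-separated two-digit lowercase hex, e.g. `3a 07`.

addr_hi (3b) val=3 bits=0x3 at bit 13: 0x6000
id (11b) val=1690 bits=0x69a at bit 2: 0x7a68
prio (2b) val=0 bits=0x0 at bit 0: 0x7a68
word = 0x7a68 → big-endian bytes:
  [0]=0x7a  [1]=0x68

7a 68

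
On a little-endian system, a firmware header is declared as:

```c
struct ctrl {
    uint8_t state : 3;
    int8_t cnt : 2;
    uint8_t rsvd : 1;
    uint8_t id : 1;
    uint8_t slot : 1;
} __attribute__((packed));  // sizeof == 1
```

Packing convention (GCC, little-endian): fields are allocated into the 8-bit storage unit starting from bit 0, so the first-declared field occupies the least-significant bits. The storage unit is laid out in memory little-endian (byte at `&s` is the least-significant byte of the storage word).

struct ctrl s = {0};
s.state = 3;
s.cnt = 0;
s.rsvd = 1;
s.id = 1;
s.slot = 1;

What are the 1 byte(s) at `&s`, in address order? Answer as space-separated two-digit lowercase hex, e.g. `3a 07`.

e3

state:3 = 3 → 0x3 << 0 → word 0x03
cnt:2 = 0 → 0x0 << 3 → word 0x03
rsvd:1 = 1 → 0x1 << 5 → word 0x23
id:1 = 1 → 0x1 << 6 → word 0x63
slot:1 = 1 → 0x1 << 7 → word 0xe3
word = 0xe3 → little-endian bytes:
  [0]=0xe3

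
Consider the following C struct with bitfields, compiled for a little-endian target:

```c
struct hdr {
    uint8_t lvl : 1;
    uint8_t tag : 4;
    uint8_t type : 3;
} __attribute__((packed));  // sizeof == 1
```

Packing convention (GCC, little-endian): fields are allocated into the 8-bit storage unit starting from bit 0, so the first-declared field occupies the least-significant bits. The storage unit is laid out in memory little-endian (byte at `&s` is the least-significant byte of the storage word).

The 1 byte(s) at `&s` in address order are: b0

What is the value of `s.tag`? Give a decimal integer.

8

[0]=0xb0 (little-endian) → word 0xb0
lvl:1 @ bit 0 → (0xb0>>0)&0x1 = 0x0
tag:4 @ bit 1 → (0xb0>>1)&0xf = 0x8  ←
type:3 @ bit 5 → (0xb0>>5)&0x7 = 0x5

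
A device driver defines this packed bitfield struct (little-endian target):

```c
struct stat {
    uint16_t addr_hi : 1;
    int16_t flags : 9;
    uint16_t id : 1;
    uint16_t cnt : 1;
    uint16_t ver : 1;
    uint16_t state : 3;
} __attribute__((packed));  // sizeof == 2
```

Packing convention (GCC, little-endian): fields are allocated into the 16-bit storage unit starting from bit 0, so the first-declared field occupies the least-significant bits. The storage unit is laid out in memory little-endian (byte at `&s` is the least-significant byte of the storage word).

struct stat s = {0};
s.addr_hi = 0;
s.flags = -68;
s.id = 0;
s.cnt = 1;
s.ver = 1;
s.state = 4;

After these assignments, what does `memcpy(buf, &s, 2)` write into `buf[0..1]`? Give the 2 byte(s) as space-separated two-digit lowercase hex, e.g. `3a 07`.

78 9b

addr_hi:1 = 0 → 0x0 << 0 → word 0x0000
flags:9 = -68 → 0x1bc << 1 → word 0x0378
id:1 = 0 → 0x0 << 10 → word 0x0378
cnt:1 = 1 → 0x1 << 11 → word 0x0b78
ver:1 = 1 → 0x1 << 12 → word 0x1b78
state:3 = 4 → 0x4 << 13 → word 0x9b78
word = 0x9b78 → little-endian bytes:
  [0]=0x78  [1]=0x9b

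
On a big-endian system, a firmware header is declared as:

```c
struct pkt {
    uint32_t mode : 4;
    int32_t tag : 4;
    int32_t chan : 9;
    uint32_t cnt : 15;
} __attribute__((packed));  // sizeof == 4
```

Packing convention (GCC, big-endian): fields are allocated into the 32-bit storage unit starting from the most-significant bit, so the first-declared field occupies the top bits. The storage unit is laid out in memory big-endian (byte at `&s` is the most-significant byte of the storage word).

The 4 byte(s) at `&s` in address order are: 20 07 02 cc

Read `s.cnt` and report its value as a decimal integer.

716

[0]=0x20 [1]=0x07 [2]=0x02 [3]=0xcc (big-endian) → word 0x200702cc
mode:4 @ bit 28 → (0x200702cc>>28)&0xf = 0x2
tag:4 @ bit 24 → (0x200702cc>>24)&0xf = 0x0
chan:9 @ bit 15 → (0x200702cc>>15)&0x1ff = 0xe
cnt:15 @ bit 0 → (0x200702cc>>0)&0x7fff = 0x2cc  ←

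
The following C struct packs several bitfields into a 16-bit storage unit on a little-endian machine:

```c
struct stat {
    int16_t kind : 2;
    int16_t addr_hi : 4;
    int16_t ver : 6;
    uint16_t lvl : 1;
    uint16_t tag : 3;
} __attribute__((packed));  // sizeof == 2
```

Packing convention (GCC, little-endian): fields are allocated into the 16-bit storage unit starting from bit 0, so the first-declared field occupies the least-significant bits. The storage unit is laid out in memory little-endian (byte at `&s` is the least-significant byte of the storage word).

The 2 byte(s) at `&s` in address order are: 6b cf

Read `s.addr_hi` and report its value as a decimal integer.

[0]=0x6b [1]=0xcf (little-endian) → word 0xcf6b
kind:2 @ bit 0 → (0xcf6b>>0)&0x3 = 0x3
addr_hi:4 @ bit 2 → (0xcf6b>>2)&0xf = 0xa  ←
ver:6 @ bit 6 → (0xcf6b>>6)&0x3f = 0x3d
lvl:1 @ bit 12 → (0xcf6b>>12)&0x1 = 0x0
tag:3 @ bit 13 → (0xcf6b>>13)&0x7 = 0x6
addr_hi signed 4b, MSB=1: 10 - 16 = -6

-6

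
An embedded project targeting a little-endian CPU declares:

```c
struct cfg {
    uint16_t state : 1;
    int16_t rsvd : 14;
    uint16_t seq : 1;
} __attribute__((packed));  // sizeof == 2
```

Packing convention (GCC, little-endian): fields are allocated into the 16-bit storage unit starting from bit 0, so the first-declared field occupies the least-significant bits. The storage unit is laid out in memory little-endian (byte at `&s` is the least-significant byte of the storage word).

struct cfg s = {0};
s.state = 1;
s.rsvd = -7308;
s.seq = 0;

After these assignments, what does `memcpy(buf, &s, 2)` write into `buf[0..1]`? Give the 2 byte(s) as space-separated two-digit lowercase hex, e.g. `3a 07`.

[0+:1] state=1 & 0x1 = 0x1; word=0x0001
[1+:14] rsvd=-7308 & 0x3fff = 0x2374; word=0x46e9
[15+:1] seq=0 & 0x1 = 0x0; word=0x46e9
word = 0x46e9 → little-endian bytes:
  [0]=0xe9  [1]=0x46

e9 46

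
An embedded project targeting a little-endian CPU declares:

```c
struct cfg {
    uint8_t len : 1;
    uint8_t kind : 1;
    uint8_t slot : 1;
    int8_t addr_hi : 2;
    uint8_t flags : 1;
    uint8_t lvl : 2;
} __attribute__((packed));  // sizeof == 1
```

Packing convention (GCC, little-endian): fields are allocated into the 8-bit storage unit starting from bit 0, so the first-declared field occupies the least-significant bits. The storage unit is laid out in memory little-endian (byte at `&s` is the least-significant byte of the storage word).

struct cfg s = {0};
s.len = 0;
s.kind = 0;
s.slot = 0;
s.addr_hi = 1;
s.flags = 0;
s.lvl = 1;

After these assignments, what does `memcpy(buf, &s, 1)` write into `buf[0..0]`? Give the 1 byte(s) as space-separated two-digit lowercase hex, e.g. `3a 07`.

48

len (1b) val=0 bits=0x0 at bit 0: 0x00
kind (1b) val=0 bits=0x0 at bit 1: 0x00
slot (1b) val=0 bits=0x0 at bit 2: 0x00
addr_hi (2b) val=1 bits=0x1 at bit 3: 0x08
flags (1b) val=0 bits=0x0 at bit 5: 0x08
lvl (2b) val=1 bits=0x1 at bit 6: 0x48
word = 0x48 → little-endian bytes:
  [0]=0x48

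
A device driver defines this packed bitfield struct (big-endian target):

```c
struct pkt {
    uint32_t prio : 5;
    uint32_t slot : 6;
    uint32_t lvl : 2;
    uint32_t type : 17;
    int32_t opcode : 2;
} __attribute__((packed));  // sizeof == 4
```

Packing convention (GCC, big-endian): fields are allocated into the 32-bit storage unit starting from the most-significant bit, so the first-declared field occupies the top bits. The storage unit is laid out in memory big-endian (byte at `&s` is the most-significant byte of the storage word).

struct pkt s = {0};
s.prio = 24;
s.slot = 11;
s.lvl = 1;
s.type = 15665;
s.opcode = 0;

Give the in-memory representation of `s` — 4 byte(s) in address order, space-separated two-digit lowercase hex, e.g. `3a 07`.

c1 68 f4 c4

prio (5b) val=24 bits=0x18 at bit 27: 0xc0000000
slot (6b) val=11 bits=0xb at bit 21: 0xc1600000
lvl (2b) val=1 bits=0x1 at bit 19: 0xc1680000
type (17b) val=15665 bits=0x3d31 at bit 2: 0xc168f4c4
opcode (2b) val=0 bits=0x0 at bit 0: 0xc168f4c4
word = 0xc168f4c4 → big-endian bytes:
  [0]=0xc1  [1]=0x68  [2]=0xf4  [3]=0xc4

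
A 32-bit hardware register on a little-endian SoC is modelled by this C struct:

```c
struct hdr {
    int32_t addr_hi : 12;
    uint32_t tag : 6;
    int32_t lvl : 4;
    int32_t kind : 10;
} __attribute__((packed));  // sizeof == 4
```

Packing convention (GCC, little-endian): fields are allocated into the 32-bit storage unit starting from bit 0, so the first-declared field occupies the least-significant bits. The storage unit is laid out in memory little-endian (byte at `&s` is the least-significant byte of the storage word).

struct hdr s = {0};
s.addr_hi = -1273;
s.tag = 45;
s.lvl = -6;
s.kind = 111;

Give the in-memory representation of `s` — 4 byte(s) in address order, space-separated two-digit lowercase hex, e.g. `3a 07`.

[0+:12] addr_hi=-1273 & 0xfff = 0xb07; word=0x00000b07
[12+:6] tag=45 & 0x3f = 0x2d; word=0x0002db07
[18+:4] lvl=-6 & 0xf = 0xa; word=0x002adb07
[22+:10] kind=111 & 0x3ff = 0x6f; word=0x1beadb07
word = 0x1beadb07 → little-endian bytes:
  [0]=0x07  [1]=0xdb  [2]=0xea  [3]=0x1b

07 db ea 1b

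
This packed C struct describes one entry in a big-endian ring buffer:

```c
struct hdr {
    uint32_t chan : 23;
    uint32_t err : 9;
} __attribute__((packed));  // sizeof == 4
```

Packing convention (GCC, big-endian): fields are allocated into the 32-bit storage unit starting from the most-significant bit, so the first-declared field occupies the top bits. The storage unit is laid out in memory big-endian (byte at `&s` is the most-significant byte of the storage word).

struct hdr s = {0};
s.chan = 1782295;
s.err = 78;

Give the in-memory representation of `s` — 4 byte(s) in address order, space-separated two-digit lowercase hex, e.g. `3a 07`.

chan:23 = 1782295 → 0x1b3217 << 9 → word 0x36642e00
err:9 = 78 → 0x4e << 0 → word 0x36642e4e
word = 0x36642e4e → big-endian bytes:
  [0]=0x36  [1]=0x64  [2]=0x2e  [3]=0x4e

36 64 2e 4e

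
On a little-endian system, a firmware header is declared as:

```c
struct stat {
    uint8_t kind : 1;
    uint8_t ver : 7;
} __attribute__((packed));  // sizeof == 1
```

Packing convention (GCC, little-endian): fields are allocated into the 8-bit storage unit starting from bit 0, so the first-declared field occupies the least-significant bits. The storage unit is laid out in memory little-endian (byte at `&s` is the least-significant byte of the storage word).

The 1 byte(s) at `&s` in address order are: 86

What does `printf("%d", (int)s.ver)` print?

[0]=0x86 (little-endian) → word 0x86
kind:1 @ bit 0 → (0x86>>0)&0x1 = 0x0
ver:7 @ bit 1 → (0x86>>1)&0x7f = 0x43  ←

67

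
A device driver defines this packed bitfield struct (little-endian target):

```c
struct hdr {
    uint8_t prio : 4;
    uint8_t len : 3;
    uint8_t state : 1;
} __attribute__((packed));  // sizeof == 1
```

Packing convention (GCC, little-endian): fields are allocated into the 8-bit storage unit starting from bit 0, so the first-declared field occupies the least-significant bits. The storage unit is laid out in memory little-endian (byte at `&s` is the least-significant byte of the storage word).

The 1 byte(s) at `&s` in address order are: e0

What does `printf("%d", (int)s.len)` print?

6

[0]=0xe0 (little-endian) → word 0xe0
prio:4 @ bit 0 → (0xe0>>0)&0xf = 0x0
len:3 @ bit 4 → (0xe0>>4)&0x7 = 0x6  ←
state:1 @ bit 7 → (0xe0>>7)&0x1 = 0x1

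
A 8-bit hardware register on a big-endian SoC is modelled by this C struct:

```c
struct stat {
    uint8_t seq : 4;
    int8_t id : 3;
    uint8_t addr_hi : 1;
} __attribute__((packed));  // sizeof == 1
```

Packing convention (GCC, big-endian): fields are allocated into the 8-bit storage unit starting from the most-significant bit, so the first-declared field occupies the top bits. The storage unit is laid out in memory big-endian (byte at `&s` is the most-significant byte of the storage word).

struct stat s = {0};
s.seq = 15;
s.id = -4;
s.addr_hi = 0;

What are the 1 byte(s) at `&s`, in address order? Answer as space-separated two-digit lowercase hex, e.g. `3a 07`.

seq:4 = 15 → 0xf << 4 → word 0xf0
id:3 = -4 → 0x4 << 1 → word 0xf8
addr_hi:1 = 0 → 0x0 << 0 → word 0xf8
word = 0xf8 → big-endian bytes:
  [0]=0xf8

f8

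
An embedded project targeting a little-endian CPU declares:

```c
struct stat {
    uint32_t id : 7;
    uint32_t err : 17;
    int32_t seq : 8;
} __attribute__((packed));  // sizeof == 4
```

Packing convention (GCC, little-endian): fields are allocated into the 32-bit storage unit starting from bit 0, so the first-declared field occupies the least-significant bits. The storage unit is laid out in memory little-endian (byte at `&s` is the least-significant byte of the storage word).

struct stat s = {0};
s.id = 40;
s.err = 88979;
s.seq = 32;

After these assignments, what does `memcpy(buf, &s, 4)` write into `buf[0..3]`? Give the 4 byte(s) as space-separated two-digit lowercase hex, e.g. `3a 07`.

a8 c9 ad 20

[0+:7] id=40 & 0x7f = 0x28; word=0x00000028
[7+:17] err=88979 & 0x1ffff = 0x15b93; word=0x00adc9a8
[24+:8] seq=32 & 0xff = 0x20; word=0x20adc9a8
word = 0x20adc9a8 → little-endian bytes:
  [0]=0xa8  [1]=0xc9  [2]=0xad  [3]=0x20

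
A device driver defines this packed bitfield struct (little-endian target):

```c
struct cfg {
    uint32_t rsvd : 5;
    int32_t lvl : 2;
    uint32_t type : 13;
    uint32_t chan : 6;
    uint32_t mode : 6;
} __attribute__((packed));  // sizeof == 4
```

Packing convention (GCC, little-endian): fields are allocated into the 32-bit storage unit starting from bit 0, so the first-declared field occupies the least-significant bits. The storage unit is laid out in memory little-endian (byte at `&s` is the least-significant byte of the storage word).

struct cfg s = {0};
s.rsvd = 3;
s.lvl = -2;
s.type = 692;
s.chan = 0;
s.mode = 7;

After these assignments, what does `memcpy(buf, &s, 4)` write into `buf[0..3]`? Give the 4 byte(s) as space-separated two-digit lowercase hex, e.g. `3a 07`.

rsvd (5b) val=3 bits=0x3 at bit 0: 0x00000003
lvl (2b) val=-2 bits=0x2 at bit 5: 0x00000043
type (13b) val=692 bits=0x2b4 at bit 7: 0x00015a43
chan (6b) val=0 bits=0x0 at bit 20: 0x00015a43
mode (6b) val=7 bits=0x7 at bit 26: 0x1c015a43
word = 0x1c015a43 → little-endian bytes:
  [0]=0x43  [1]=0x5a  [2]=0x01  [3]=0x1c

43 5a 01 1c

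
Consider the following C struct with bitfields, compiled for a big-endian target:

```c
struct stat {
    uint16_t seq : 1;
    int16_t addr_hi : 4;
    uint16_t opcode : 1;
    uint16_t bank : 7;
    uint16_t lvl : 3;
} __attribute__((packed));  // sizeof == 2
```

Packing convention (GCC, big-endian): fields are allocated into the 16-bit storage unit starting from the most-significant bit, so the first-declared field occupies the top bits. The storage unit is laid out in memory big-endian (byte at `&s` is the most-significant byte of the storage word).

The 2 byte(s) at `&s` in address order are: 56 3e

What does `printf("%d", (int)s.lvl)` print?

6

[0]=0x56 [1]=0x3e (big-endian) → word 0x563e
seq [15+:1] = (word>>15) & 0x1 = 0
addr_hi [11+:4] = (word>>11) & 0xf = 10
opcode [10+:1] = (word>>10) & 0x1 = 1
bank [3+:7] = (word>>3) & 0x7f = 71
lvl [0+:3] = (word>>0) & 0x7 = 6  ←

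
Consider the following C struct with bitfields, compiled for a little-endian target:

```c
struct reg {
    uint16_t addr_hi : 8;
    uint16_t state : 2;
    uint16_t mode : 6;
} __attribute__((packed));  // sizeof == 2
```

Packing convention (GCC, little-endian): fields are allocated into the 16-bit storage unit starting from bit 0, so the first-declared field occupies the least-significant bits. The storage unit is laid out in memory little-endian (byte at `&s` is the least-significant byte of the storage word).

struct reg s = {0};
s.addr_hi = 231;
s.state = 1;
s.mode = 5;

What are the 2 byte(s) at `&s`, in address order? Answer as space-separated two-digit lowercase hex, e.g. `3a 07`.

e7 15

addr_hi (8b) val=231 bits=0xe7 at bit 0: 0x00e7
state (2b) val=1 bits=0x1 at bit 8: 0x01e7
mode (6b) val=5 bits=0x5 at bit 10: 0x15e7
word = 0x15e7 → little-endian bytes:
  [0]=0xe7  [1]=0x15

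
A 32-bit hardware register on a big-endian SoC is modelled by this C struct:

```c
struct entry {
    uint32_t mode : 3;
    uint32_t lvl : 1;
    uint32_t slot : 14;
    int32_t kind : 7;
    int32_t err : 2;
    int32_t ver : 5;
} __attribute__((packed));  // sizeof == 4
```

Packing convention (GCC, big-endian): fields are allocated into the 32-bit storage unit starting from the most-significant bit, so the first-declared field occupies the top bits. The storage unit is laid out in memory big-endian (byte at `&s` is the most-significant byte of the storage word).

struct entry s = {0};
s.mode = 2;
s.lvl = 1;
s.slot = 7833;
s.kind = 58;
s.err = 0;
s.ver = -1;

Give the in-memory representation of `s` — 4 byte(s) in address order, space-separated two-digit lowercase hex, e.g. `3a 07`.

mode (3b) val=2 bits=0x2 at bit 29: 0x40000000
lvl (1b) val=1 bits=0x1 at bit 28: 0x50000000
slot (14b) val=7833 bits=0x1e99 at bit 14: 0x57a64000
kind (7b) val=58 bits=0x3a at bit 7: 0x57a65d00
err (2b) val=0 bits=0x0 at bit 5: 0x57a65d00
ver (5b) val=-1 bits=0x1f at bit 0: 0x57a65d1f
word = 0x57a65d1f → big-endian bytes:
  [0]=0x57  [1]=0xa6  [2]=0x5d  [3]=0x1f

57 a6 5d 1f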